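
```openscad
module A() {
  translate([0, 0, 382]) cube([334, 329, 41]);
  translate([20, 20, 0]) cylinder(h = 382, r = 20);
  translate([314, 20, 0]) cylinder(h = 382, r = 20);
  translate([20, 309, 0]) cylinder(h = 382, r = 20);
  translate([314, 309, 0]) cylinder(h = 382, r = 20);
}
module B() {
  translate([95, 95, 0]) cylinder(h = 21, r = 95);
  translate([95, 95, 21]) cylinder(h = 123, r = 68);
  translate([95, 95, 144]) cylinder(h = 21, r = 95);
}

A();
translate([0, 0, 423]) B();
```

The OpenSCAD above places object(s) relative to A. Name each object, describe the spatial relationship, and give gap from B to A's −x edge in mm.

A is a stool. B is a spool. The spool is on top of the stool. The gap from the spool to the stool's −x edge is 0 mm.

The spool's min-x is at 0; the stool's min-x is 0; gap = 0 mm.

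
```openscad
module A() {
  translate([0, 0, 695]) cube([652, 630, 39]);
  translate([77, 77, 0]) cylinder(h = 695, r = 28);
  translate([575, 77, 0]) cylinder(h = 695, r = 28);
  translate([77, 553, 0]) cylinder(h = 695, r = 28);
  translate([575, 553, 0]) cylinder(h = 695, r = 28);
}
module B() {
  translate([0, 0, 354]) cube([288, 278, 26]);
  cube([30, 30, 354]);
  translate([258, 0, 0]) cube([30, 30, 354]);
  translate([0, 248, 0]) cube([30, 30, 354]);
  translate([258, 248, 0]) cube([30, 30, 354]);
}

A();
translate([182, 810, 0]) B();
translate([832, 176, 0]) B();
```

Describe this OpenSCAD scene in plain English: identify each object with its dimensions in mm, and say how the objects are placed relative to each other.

A is a table: top 652 mm (x) × 630 mm (y), 39 mm thick, upper face at z = 734 mm, on four round legs of 56 mm diameter, each leg's bounding box inset 49 mm from the nearest pair of top edges, running from z = 0 to the bottom of the top.

B is a four-legged stool. The seat is a 288×278×26 mm slab whose top surface is at z = 380 mm; four square legs, each 30×30 mm in cross-section, run from the floor (z = 0) to the underside of the seat, each flush with a corner of the seat.

Two stools sit around the table at the +y, +x sides.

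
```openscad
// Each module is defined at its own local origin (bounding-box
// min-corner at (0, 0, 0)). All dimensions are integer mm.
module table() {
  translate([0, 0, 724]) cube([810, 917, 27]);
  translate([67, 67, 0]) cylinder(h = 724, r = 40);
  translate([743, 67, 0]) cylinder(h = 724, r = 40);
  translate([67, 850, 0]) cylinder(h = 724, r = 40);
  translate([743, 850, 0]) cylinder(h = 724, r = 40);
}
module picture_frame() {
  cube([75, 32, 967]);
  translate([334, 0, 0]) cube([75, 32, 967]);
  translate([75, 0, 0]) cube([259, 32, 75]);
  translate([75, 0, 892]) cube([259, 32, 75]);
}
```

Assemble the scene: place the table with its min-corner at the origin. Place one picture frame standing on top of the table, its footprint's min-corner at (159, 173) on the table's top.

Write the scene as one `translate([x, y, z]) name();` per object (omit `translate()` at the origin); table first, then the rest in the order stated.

table();
translate([159, 173, 751]) picture_frame();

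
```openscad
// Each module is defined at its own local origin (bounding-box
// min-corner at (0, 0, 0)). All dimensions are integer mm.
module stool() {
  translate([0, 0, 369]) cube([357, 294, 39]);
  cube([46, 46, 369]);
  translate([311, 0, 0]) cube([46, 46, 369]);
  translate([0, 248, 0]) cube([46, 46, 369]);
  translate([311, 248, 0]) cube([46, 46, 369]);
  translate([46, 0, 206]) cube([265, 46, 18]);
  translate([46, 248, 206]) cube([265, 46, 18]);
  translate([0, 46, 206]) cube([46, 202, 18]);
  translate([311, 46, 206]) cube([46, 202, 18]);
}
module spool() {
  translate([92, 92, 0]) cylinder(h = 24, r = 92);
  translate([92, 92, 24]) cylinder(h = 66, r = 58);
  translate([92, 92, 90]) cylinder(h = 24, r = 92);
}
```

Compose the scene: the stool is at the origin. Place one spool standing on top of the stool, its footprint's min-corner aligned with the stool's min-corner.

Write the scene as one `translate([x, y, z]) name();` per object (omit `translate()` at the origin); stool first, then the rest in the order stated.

stool();
translate([0, 0, 408]) spool();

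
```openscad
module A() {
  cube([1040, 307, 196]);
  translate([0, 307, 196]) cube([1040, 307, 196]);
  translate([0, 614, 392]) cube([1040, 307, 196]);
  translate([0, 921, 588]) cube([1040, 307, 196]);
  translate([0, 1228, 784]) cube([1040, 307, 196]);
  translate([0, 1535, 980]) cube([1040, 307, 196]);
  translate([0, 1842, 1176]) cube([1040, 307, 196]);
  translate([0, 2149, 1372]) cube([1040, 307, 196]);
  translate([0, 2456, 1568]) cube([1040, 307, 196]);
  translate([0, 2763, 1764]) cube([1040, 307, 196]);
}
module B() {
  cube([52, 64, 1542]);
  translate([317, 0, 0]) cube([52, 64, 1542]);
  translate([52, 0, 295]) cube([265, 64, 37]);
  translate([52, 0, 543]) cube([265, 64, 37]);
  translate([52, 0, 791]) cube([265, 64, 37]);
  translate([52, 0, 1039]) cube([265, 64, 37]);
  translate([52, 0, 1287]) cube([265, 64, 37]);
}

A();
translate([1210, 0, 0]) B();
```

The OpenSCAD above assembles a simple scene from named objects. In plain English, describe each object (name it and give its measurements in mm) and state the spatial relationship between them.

A is a straight staircase of 10 solid steps. Each step is 1040 mm wide (x), 307 mm deep (y, the going) and 196 mm tall (the rise). The first step rests on the floor; each subsequent step sits one going further in +y and one rise higher in +z, directly behind and above the previous step with no overlap.

B is a straight ladder. Two 52×64 mm vertical rails, 1542 mm tall, stand 369 mm apart (outside-to-outside) with their front faces coplanar on the −y side. 5 rungs, each 64 mm deep and 37 mm tall, span between the inner faces of the rails, front faces flush with the rails. The lowest rung's underside is at z = 295 mm and rungs are spaced 248 mm apart (underside to underside).

The ladder is on the floor beside the staircase on its +x side.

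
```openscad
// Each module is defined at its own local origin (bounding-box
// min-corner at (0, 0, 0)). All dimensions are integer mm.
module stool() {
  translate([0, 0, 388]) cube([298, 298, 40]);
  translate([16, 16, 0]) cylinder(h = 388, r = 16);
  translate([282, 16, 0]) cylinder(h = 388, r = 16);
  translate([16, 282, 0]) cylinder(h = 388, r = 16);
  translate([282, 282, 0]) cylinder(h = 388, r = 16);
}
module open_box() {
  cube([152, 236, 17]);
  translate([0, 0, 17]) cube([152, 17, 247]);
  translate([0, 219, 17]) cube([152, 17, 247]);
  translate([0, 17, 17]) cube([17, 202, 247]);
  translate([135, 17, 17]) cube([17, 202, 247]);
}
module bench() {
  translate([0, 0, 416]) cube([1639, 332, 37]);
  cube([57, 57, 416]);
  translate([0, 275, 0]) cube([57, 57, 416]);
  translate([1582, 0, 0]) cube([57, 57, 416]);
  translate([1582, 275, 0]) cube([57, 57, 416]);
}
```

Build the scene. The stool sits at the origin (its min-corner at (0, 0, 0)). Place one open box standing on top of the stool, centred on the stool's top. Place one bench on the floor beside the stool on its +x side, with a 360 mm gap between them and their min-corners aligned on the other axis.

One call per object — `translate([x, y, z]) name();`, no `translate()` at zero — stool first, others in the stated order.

stool();
translate([73, 31, 428]) open_box();
translate([658, 0, 0]) bench();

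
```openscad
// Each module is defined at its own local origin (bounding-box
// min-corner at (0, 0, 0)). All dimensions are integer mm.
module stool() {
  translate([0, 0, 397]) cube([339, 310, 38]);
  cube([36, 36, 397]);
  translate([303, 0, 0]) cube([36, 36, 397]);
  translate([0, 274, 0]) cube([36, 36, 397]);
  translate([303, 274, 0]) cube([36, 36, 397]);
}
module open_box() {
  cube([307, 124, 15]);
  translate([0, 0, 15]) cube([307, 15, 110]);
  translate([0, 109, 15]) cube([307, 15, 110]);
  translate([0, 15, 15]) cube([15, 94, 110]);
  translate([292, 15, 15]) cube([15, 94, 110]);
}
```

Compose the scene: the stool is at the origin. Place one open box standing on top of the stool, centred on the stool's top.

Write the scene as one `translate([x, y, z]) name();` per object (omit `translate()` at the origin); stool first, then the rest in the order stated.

stool();
translate([16, 93, 435]) open_box();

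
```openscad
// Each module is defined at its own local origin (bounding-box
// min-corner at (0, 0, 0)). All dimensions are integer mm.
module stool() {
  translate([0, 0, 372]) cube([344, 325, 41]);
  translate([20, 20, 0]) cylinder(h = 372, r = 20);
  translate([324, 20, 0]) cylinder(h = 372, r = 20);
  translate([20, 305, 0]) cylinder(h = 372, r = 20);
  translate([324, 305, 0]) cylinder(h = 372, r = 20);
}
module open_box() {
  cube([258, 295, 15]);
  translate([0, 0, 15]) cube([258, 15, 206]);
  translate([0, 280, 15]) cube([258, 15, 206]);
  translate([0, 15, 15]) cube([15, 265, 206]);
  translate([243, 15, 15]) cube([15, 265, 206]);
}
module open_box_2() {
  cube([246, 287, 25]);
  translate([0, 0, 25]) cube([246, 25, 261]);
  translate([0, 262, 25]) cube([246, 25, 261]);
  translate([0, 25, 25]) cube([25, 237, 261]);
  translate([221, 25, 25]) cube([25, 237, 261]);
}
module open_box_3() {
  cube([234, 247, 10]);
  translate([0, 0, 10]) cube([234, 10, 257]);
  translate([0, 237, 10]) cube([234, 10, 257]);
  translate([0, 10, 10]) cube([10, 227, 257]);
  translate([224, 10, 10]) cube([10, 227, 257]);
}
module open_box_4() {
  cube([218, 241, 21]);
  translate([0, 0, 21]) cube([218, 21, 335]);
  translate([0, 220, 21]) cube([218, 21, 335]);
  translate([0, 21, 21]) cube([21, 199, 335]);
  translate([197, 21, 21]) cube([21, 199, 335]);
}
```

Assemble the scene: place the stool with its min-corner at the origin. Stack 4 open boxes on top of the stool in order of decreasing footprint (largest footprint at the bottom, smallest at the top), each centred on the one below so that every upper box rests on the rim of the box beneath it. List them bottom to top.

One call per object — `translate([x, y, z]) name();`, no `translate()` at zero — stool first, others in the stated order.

stool();
translate([43, 15, 413]) open_box();
translate([49, 19, 634]) open_box_2();
translate([55, 39, 920]) open_box_3();
translate([63, 42, 1187]) open_box_4();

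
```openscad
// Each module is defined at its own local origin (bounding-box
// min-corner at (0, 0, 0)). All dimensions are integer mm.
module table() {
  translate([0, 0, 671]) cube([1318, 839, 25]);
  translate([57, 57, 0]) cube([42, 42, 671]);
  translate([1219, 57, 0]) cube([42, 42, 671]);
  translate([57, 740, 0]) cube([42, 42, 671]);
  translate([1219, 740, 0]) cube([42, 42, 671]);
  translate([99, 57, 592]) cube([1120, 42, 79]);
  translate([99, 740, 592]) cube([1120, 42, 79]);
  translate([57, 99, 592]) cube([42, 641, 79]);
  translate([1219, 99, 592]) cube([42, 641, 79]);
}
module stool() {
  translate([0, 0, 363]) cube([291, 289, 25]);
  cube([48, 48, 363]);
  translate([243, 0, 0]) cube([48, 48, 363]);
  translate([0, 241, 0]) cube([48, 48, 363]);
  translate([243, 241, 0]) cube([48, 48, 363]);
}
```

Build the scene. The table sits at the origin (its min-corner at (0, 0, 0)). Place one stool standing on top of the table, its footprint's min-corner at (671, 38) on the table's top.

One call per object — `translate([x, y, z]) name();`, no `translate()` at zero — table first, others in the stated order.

table();
translate([671, 38, 696]) stool();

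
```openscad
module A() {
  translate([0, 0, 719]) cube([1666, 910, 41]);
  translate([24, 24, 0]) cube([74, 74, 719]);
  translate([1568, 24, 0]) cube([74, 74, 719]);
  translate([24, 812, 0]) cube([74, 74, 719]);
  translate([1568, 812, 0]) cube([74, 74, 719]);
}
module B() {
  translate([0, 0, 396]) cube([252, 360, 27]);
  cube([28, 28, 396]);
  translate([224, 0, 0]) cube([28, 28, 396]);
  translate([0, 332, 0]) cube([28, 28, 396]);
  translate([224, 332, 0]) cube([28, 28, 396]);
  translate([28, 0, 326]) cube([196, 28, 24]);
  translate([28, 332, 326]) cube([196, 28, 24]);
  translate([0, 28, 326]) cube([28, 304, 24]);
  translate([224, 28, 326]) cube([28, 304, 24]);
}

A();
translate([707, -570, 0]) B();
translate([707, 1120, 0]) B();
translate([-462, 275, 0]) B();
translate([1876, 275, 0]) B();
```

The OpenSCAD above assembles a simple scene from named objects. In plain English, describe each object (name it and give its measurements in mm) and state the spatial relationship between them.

A is a rectangular dining table. The top is 1666×910×41 mm with its upper surface at z = 760 mm. It stands on four 74×74 mm square legs, each inset 24 mm from the nearest pair of top edges, running from the floor to the underside of the top.

B is a simple wooden stool: a rectangular seat 252 mm (x) by 360 mm (y), 27 mm thick, top face at z = 423 mm, on four square legs, each 28×28 mm in cross-section. The legs rest on z = 0, each flush with a corner of the seat. Four stretchers, 28 mm wide and 24 mm tall, connect adjacent legs with their undersides at z = 326 mm, each running between the inner faces of the legs it joins and aligned with the legs' outer faces on the other axis.

Four stools sit around the table at the −y, +y, −x, +x sides.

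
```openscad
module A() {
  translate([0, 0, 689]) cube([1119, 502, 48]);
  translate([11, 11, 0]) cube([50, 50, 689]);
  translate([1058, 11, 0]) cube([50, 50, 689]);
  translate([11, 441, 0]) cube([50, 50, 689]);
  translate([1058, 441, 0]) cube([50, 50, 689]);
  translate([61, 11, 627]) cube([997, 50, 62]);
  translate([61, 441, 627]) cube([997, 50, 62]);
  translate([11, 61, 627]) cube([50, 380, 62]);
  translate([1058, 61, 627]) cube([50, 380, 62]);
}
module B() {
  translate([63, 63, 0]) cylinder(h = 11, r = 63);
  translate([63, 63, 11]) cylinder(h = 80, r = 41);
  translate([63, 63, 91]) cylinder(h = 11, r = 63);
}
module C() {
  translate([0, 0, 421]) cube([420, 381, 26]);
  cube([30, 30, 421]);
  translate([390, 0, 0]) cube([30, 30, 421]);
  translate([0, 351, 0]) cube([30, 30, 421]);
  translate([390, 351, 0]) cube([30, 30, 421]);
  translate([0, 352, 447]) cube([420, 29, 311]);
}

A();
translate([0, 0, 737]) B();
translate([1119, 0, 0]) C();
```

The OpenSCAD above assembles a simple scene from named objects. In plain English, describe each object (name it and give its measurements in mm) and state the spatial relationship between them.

A is a table with a 1119×502 mm rectangular top, 48 mm thick, top surface at z = 737 mm, supported by four 50×50 mm square legs, each inset 11 mm from the nearest pair of top edges, running from the floor. Four apron rails, 50 mm thick and 62 mm tall, run between adjacent legs with their top edges flush with the underside of the top and their outer faces flush with the legs' outer faces.

B is a spool: two coaxial disc flanges of radius 63 mm and thickness 11 mm, joined by a core cylinder of radius 41 mm and height 80 mm. The lower flange rests on z = 0 and the three cylinders share a vertical axis.

C is a chair: 420×381 mm seat, 26 mm thick, top at z = 447 mm, on four 30 mm square corner legs flush with the seat edges. A 29 mm thick backrest slab spans the full seat width, extending 311 mm above the seat top, its back face flush with the seat's +y edge.

The spool is on top of the table. The chair is against the table's +x side, with their −y faces flush.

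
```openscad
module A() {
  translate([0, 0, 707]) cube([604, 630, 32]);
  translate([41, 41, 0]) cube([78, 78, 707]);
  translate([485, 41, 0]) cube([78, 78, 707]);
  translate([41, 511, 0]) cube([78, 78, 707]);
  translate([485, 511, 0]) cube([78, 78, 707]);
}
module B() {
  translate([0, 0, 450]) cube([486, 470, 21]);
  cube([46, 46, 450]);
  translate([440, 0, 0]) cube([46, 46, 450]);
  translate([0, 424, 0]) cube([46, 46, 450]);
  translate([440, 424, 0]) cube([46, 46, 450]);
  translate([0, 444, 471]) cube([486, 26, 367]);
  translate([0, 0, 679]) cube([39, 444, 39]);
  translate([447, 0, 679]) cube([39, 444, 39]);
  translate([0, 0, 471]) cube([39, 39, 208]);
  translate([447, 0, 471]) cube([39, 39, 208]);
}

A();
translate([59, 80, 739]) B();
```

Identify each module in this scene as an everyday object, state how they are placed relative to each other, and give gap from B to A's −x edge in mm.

A is a table. B is a chair. The chair is on top of the table, centred. The gap from the chair to the table's −x edge is 59 mm.

The chair's min-x is at 59; the table's min-x is 0; gap = 59 mm.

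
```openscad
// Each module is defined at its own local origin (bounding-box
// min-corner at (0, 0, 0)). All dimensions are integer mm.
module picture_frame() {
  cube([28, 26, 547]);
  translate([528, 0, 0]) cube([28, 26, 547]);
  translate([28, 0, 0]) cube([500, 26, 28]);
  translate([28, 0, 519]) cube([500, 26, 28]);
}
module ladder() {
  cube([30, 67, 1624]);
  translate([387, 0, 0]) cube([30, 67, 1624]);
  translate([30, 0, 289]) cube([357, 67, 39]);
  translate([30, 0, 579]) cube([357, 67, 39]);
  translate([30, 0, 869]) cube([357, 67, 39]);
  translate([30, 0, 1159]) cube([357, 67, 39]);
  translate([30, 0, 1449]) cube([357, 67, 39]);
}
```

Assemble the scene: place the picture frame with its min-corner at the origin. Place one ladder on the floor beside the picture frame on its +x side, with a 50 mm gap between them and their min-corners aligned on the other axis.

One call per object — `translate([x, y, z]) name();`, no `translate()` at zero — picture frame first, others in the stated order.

picture_frame();
translate([606, 0, 0]) ladder();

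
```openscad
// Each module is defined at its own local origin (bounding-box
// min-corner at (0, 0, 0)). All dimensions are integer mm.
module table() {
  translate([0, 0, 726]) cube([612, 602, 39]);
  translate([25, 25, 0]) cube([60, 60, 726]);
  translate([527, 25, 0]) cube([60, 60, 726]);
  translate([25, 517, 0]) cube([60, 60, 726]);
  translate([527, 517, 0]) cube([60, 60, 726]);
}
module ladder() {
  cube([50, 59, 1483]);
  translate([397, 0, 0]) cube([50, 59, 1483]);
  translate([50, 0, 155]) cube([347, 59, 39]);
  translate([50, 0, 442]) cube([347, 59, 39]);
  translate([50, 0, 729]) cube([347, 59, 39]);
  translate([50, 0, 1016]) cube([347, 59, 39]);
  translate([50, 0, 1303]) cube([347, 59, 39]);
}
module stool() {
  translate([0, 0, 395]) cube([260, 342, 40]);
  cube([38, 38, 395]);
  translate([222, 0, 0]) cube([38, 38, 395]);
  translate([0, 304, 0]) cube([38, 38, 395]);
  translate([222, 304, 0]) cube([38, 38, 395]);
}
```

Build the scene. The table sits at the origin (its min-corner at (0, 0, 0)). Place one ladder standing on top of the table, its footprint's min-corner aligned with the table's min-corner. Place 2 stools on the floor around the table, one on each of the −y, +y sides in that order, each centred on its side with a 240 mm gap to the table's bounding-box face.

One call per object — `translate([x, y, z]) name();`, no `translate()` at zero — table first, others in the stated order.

table();
translate([0, 0, 765]) ladder();
translate([176, -582, 0]) stool();
translate([176, 842, 0]) stool();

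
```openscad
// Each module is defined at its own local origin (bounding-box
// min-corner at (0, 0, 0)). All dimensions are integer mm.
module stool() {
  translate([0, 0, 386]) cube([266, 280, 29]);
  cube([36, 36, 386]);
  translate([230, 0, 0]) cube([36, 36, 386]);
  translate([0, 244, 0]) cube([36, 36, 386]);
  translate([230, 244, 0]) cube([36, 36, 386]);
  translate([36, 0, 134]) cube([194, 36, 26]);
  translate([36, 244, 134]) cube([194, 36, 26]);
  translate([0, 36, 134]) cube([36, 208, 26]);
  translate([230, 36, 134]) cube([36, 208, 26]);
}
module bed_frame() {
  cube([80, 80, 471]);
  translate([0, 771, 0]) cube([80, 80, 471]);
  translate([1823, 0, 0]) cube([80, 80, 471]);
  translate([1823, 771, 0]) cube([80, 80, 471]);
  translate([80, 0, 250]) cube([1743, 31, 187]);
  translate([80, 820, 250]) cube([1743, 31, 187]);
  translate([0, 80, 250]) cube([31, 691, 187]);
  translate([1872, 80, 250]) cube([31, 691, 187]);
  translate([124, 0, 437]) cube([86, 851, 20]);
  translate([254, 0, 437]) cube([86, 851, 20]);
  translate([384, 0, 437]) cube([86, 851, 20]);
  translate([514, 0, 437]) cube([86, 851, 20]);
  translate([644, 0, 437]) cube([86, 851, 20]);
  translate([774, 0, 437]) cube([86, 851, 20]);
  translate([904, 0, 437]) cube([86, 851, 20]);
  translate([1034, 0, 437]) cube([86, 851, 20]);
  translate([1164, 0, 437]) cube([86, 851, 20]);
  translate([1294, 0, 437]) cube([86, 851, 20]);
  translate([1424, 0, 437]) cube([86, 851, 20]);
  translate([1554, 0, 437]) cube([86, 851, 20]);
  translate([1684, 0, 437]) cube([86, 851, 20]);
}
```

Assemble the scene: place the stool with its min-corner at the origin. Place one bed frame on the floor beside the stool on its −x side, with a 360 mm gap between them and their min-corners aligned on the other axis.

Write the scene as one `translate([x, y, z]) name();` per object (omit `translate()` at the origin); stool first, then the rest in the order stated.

stool();
translate([-2263, 0, 0]) bed_frame();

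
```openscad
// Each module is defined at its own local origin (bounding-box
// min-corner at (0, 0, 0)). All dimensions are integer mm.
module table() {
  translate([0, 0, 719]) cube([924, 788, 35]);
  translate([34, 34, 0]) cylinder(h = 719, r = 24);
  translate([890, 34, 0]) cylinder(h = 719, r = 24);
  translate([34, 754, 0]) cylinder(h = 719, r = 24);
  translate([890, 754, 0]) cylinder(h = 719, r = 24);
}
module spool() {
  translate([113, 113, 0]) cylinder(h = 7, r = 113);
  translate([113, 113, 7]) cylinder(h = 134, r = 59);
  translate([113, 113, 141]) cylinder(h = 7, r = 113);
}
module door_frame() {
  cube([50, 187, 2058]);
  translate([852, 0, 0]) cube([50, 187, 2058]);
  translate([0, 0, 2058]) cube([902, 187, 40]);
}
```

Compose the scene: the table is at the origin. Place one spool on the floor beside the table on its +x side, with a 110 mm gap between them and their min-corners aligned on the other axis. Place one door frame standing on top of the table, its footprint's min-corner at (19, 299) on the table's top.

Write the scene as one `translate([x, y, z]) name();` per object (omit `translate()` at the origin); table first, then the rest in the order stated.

table();
translate([1034, 0, 0]) spool();
translate([19, 299, 754]) door_frame();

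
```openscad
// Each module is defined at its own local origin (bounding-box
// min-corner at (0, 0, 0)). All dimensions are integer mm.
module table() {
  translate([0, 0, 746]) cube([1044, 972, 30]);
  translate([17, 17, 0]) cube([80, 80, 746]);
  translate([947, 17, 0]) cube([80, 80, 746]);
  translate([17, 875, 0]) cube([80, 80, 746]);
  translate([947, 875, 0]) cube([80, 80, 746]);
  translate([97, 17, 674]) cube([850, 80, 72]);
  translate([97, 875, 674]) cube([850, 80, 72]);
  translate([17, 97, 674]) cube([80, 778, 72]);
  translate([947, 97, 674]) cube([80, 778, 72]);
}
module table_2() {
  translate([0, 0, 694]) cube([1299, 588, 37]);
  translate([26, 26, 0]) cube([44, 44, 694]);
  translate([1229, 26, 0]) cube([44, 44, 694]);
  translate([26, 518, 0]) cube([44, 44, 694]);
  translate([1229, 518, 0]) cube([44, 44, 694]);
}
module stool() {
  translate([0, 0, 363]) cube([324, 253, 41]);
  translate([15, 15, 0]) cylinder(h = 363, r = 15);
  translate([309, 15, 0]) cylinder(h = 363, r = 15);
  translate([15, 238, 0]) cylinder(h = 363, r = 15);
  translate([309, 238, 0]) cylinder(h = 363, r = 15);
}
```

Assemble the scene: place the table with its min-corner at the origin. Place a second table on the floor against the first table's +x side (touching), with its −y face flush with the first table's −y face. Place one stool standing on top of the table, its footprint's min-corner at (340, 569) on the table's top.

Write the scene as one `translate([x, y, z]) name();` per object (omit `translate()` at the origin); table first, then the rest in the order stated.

table();
translate([1044, 0, 0]) table_2();
translate([340, 569, 776]) stool();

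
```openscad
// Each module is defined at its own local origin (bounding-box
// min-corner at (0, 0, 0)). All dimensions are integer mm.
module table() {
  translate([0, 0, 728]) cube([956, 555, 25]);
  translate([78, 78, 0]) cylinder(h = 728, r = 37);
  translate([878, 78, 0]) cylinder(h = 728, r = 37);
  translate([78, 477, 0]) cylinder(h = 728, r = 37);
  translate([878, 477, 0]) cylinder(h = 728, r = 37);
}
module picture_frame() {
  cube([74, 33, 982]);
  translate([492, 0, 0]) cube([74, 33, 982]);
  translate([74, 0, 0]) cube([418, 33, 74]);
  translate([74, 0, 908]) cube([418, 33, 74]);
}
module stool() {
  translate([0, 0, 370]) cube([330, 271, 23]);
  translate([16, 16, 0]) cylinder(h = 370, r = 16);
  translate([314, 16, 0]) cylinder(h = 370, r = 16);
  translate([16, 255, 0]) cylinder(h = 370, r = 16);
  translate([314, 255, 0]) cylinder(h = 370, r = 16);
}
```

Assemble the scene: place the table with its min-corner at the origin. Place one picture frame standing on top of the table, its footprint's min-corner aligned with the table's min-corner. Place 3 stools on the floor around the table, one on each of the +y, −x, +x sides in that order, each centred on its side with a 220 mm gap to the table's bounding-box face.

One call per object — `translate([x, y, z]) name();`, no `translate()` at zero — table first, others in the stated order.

table();
translate([0, 0, 753]) picture_frame();
translate([313, 775, 0]) stool();
translate([-550, 142, 0]) stool();
translate([1176, 142, 0]) stool();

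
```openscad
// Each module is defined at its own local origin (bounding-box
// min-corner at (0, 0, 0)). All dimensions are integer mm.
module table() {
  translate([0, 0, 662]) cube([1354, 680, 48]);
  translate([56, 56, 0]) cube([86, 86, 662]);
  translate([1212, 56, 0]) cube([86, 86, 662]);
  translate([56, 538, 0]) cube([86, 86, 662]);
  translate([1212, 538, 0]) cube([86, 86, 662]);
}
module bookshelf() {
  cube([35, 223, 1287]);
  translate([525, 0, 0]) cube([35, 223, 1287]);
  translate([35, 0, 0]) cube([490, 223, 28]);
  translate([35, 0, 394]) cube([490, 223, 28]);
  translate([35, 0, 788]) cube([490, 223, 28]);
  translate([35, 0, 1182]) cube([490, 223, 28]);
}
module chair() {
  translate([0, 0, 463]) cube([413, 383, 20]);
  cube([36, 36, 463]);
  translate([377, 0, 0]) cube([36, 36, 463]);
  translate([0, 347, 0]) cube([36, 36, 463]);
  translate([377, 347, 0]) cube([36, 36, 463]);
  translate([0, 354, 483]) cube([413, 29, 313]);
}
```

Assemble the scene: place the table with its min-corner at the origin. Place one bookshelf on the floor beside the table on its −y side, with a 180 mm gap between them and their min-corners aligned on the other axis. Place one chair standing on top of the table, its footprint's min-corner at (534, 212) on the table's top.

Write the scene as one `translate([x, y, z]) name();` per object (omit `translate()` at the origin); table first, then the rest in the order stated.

table();
translate([0, -403, 0]) bookshelf();
translate([534, 212, 710]) chair();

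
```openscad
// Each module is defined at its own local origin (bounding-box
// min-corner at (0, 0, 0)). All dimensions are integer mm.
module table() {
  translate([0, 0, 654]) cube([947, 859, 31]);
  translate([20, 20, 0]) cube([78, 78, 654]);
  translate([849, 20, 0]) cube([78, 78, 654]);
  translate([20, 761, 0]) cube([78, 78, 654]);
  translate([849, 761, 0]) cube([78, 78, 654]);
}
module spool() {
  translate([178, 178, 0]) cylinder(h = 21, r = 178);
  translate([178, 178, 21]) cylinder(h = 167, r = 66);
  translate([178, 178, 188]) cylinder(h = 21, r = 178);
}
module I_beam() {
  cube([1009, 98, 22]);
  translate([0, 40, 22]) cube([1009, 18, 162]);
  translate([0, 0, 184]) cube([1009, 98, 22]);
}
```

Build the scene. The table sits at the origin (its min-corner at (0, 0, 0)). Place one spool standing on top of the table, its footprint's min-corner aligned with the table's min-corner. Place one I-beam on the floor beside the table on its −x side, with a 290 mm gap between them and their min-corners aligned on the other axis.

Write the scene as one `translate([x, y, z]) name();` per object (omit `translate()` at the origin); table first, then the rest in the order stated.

table();
translate([0, 0, 685]) spool();
translate([-1299, 0, 0]) I_beam();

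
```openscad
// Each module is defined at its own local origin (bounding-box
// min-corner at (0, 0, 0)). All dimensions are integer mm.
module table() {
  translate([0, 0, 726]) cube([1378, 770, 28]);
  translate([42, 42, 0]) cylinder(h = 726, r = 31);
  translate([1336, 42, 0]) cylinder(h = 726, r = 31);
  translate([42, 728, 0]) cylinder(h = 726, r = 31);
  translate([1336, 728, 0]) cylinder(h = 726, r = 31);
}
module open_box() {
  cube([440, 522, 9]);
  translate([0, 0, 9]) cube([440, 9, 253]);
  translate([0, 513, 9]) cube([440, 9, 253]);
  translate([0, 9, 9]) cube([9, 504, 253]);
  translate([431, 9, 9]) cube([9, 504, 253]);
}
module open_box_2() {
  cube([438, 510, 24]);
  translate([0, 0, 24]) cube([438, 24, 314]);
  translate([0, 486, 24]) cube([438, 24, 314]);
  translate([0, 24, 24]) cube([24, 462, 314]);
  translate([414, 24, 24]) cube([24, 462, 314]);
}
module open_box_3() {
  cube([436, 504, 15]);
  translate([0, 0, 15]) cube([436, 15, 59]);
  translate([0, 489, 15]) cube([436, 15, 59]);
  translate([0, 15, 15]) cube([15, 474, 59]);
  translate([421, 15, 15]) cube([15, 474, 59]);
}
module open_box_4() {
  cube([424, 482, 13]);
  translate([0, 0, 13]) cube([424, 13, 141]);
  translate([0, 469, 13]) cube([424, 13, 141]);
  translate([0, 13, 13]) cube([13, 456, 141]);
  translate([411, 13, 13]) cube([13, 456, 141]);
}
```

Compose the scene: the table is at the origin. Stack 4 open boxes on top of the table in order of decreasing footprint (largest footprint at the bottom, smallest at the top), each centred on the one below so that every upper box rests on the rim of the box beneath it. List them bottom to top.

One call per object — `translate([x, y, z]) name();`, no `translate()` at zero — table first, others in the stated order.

table();
translate([469, 124, 754]) open_box();
translate([470, 130, 1016]) open_box_2();
translate([471, 133, 1354]) open_box_3();
translate([477, 144, 1428]) open_box_4();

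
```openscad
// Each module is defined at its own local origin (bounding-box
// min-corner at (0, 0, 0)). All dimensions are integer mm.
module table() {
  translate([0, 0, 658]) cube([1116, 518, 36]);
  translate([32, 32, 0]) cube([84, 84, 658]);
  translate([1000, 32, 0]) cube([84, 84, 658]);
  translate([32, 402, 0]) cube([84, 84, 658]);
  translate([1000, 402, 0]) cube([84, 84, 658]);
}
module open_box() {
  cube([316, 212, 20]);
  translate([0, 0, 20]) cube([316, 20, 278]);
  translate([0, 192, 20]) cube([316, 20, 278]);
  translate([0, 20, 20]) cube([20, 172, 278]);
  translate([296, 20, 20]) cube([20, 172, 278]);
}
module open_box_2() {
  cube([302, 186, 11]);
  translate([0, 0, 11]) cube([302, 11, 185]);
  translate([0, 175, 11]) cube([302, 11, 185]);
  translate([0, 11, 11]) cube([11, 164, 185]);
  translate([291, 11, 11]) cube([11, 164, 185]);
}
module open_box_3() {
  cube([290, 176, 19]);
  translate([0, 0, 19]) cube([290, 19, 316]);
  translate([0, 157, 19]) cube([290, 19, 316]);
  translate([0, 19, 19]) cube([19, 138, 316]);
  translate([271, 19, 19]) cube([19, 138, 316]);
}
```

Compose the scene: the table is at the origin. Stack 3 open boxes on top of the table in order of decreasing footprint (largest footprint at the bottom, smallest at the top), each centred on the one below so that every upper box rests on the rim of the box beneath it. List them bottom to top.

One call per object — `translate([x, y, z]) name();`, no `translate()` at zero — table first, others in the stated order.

table();
translate([400, 153, 694]) open_box();
translate([407, 166, 992]) open_box_2();
translate([413, 171, 1188]) open_box_3();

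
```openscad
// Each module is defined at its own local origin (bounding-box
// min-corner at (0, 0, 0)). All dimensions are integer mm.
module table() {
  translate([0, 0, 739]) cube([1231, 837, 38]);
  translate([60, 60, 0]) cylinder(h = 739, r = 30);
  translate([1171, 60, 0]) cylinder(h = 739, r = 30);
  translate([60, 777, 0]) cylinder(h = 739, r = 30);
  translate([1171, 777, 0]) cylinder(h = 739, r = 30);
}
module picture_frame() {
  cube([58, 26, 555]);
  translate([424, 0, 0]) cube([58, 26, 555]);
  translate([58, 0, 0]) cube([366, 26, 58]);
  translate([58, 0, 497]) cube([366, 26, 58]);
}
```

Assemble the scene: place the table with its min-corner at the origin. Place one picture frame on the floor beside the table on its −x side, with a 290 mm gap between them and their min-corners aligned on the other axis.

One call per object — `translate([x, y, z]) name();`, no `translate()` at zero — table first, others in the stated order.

table();
translate([-772, 0, 0]) picture_frame();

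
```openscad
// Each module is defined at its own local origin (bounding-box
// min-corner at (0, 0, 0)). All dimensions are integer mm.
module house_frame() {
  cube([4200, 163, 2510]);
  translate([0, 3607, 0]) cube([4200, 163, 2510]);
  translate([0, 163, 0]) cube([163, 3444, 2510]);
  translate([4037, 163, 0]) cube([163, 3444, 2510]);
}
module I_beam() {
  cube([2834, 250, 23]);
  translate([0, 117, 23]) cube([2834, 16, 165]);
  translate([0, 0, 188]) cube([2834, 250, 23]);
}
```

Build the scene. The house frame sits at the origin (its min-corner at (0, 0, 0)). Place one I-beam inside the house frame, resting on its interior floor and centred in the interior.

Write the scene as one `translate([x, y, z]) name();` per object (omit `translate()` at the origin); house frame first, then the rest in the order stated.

house_frame();
translate([683, 1760, 0]) I_beam();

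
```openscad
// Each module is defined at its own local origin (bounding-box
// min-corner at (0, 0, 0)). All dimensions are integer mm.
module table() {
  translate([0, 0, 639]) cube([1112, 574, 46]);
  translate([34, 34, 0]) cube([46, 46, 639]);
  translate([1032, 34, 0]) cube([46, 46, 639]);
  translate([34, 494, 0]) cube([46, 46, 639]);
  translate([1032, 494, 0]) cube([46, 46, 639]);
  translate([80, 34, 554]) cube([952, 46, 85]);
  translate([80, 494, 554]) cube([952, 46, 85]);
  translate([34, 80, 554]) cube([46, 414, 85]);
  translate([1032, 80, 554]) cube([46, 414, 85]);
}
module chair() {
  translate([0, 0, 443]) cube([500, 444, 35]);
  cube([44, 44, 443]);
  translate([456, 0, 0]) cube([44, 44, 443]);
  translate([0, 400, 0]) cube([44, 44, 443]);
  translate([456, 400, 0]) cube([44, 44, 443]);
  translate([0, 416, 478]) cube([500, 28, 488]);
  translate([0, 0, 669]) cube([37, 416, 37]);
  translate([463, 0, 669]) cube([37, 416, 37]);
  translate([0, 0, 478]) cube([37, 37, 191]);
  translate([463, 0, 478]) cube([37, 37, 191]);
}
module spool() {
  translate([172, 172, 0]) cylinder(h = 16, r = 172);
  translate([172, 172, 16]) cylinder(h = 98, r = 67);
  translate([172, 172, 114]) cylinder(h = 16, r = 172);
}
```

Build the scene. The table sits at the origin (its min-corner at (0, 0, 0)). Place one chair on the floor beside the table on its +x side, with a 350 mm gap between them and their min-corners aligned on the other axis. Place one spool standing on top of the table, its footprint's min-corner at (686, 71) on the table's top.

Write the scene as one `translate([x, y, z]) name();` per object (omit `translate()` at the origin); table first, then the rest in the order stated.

table();
translate([1462, 0, 0]) chair();
translate([686, 71, 685]) spool();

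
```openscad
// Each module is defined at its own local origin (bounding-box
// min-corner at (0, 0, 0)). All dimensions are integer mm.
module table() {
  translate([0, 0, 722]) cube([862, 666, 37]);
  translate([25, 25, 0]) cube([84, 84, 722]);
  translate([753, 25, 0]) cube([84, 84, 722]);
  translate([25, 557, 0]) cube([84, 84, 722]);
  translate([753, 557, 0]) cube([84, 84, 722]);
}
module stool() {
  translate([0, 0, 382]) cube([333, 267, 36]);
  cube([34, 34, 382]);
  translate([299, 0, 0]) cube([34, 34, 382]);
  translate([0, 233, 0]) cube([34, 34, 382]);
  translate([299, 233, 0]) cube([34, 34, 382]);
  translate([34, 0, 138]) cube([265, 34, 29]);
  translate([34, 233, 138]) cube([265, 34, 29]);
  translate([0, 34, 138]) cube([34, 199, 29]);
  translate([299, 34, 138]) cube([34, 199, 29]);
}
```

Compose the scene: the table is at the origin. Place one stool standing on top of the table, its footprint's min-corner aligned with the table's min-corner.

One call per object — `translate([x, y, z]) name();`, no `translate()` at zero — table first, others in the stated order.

table();
translate([0, 0, 759]) stool();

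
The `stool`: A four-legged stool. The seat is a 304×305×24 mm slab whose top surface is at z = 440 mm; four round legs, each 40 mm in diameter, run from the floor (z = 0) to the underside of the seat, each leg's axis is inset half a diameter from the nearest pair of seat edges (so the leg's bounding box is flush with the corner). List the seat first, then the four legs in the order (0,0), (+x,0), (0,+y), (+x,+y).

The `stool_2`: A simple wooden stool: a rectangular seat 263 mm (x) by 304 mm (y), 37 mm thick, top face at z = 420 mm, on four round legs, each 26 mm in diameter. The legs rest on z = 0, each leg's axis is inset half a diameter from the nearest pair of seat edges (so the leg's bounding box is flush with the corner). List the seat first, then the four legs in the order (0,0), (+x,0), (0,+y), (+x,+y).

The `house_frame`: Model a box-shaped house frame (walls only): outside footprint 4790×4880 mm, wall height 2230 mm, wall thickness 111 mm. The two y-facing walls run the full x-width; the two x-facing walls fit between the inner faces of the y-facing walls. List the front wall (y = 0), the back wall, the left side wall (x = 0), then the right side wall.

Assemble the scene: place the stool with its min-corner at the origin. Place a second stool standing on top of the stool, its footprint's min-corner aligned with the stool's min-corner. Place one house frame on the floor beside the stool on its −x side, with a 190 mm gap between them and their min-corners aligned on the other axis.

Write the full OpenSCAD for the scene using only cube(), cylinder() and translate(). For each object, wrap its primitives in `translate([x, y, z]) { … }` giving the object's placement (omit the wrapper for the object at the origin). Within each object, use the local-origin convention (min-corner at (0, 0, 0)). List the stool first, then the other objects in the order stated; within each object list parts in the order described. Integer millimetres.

translate([0, 0, 416]) cube([304, 305, 24]);
translate([20, 20, 0]) cylinder(h = 416, r = 20);
translate([284, 20, 0]) cylinder(h = 416, r = 20);
translate([20, 285, 0]) cylinder(h = 416, r = 20);
translate([284, 285, 0]) cylinder(h = 416, r = 20);
translate([0, 0, 440]) {
  translate([0, 0, 383]) cube([263, 304, 37]);
  translate([13, 13, 0]) cylinder(h = 383, r = 13);
  translate([250, 13, 0]) cylinder(h = 383, r = 13);
  translate([13, 291, 0]) cylinder(h = 383, r = 13);
  translate([250, 291, 0]) cylinder(h = 383, r = 13);
}
translate([-4980, 0, 0]) {
  cube([4790, 111, 2230]);
  translate([0, 4769, 0]) cube([4790, 111, 2230]);
  translate([0, 111, 0]) cube([111, 4658, 2230]);
  translate([4679, 111, 0]) cube([111, 4658, 2230]);
}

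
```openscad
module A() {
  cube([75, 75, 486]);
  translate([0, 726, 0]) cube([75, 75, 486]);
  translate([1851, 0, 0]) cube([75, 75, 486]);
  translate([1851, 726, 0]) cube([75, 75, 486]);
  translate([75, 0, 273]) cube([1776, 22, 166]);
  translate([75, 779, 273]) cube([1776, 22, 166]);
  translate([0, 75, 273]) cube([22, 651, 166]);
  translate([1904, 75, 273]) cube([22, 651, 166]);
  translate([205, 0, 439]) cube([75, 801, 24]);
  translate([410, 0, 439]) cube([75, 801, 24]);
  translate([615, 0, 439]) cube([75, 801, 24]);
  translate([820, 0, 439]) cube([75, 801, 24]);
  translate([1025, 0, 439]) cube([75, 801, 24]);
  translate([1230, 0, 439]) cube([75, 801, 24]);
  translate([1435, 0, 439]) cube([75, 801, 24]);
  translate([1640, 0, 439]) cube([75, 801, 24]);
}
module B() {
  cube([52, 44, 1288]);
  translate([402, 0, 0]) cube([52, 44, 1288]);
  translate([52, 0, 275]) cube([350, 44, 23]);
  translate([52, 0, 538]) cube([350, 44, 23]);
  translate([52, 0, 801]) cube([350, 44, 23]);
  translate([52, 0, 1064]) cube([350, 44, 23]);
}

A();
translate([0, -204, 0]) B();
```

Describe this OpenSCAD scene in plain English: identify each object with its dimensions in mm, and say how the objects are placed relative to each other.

A is a bed frame 1926 mm long (x) by 801 mm wide (y). Four 75×75 mm corner posts, 486 mm tall, at the corners of the footprint. Four rails of 22 mm thickness and 166 mm height run between adjacent posts with their undersides at z = 273 mm, their outer faces flush with the outside of the frame (the two x-running rails run between the posts' inner faces; the two y-running rails run between the posts' inner faces). 8 slats, each 75 mm wide (x) and 24 mm thick, lie across the top of the two x-running rails, running the full 801 mm width of the frame in y; the slats are evenly spaced along x between the inner faces of the end posts with equal gaps (rounded down to the nearest mm) at the −x end and between each pair — any rounding remainder accumulates at the +x end.

B is a wooden ladder with two side rails of 52×44 mm section and 1288 mm height, set 454 mm apart overall. Between them run 4 rectangular rungs (44 mm deep, 23 mm thick), front faces flush with the rails' −y face. The bottom of the first rung is 275 mm above the floor and each subsequent rung is 263 mm higher than the one below.

The ladder is on the floor beside the bed frame on its −y side.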